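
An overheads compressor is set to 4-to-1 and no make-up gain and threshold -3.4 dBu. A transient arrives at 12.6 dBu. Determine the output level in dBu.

12.6 dBu sits 16 dB over threshold.
4:1 compression reduces that to 16/4 = 4 dB over.
Output = -3.4 + 4 = 0.6 dBu.

0.6 dBu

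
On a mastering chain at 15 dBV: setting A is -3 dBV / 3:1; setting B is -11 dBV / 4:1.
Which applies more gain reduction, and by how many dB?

B, by 7.5 dB

A: 18 dB over, compressed to 6 dB over, so 12 dB of GR.
B: 26 dB over, compressed to 6.5 dB over, so 19.5 dB of GR.
B reduces 7.5 dB more.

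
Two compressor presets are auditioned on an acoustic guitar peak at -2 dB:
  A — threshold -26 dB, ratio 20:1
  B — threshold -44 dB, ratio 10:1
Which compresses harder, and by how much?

A: overshoot 24 dB → output overshoot 1.2 dB → GR 22.8 dB.
B: overshoot 42 dB → output overshoot 4.2 dB → GR 37.8 dB.
B reduces 15 dB more.

B, by 15 dB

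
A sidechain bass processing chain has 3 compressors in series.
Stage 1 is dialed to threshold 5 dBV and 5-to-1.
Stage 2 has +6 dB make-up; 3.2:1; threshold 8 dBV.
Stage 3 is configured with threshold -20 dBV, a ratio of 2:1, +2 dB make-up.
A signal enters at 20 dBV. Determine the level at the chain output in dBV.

-1 dBV

Stage 1: overshoot 15 dB → 15/5 = 3 dB → 8 dBV.
Stage 2: below threshold (8 ≤ 8); passes unchanged; make-up brings it to 14 dBV.
Stage 3: 34 dB above -20 dBV, reduced 2:1 to 17 dB above → -3 dBV; +2 dB make-up → -1 dBV.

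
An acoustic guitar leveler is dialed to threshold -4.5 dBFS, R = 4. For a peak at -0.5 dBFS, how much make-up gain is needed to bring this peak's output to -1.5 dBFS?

Without make-up, output = threshold + overshoot/4 = -4.5 + 1 = -3.5 dBFS.
Gap to target: 2 dB.

2 dB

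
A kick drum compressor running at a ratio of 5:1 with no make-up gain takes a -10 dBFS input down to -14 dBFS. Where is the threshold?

-15 dBFS

Let T be the threshold. Output overshoot = (input overshoot)/R, so -14 − T = (-10 − T)/5.
5·(-14 − T) = -10 − T → 4·T = -70 − (-10) = -60.
T = -60/4 = -15 dBFS.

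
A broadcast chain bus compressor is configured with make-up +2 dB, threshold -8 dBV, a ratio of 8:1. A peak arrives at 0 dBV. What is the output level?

-5 dBV

The input is 8 dB above the -8 dBV threshold.
At 8:1 the overshoot is divided by 8, leaving 1 dB above threshold.
Output = -8 + 1 = -7 dBV; make-up adds 2 dB, giving -5 dBV.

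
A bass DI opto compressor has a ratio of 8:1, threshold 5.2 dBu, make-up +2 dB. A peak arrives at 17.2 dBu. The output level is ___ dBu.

Overshoot: 17.2 − 5.2 = 12 dB.
8:1 compression reduces that to 12/8 = 1.5 dB over.
Output = 5.2 + 1.5 = 6.7 dBu; make-up adds 2 dB, giving 8.7 dBu.

8.7 dBu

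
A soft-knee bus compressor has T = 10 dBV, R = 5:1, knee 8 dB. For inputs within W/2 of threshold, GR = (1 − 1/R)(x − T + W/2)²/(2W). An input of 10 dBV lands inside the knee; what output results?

9.2 dBV

x − T + W/2 = 10 − 10 + 4 = 4.
GR = (1 − 1/5) × 4² / 16 = 0.8 × 16 / 16 = 0.8 dB.
Output = 10 − 0.8 = 9.2 dBV.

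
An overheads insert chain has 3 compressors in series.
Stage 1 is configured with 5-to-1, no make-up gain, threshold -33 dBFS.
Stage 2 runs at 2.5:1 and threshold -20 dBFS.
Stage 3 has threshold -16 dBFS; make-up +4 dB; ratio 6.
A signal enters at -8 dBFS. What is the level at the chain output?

-24 dBFS

Stage 1: -8 dBFS is 25 dB over -33 dBFS; at 5:1 that becomes 5 dB over, giving -28 dBFS.
Stage 2: below threshold (-28 ≤ -20); passes unchanged; output -28 dBFS.
Stage 3: -28 dBFS ≤ -16 dBFS, so stage 3 doesn't engage; make-up brings it to -24 dBFS.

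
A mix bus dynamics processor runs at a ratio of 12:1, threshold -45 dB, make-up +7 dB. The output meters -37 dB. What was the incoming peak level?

Before make-up, the level was -37 − 7 = -44 dB.
The compressed level sits -44 − (-45) = 1 dB over threshold.
Input overshoot = R × output overshoot = 12 dB → input = -45 + 12 = -33 dB.

-33 dB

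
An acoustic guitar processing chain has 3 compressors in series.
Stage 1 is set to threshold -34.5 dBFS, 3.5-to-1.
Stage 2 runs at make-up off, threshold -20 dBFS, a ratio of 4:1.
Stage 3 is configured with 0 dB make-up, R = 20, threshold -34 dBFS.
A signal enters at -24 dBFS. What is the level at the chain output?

-33.875 dBFS

Stage 1: overshoot 10.5 dB → 10.5/3.5 = 3 dB → -31.5 dBFS.
Stage 2: -31.5 dBFS ≤ -20 dBFS, so stage 2 doesn't engage; output -31.5 dBFS.
Stage 3: overshoot 2.5 dB → 2.5/20 = 0.125 dB → -33.875 dBFS.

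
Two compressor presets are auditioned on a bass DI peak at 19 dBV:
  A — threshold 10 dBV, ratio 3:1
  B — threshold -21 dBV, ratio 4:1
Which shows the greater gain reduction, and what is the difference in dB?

B, by 24 dB

A: overshoot 9 dB → output overshoot 3 dB → GR 6 dB.
B: overshoot 40 dB → output overshoot 10 dB → GR 30 dB.
Difference: 24 dB in favour of B.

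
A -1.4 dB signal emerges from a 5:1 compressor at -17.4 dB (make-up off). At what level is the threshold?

-21.4 dB

Let T be the threshold. Output overshoot = (input overshoot)/R, so -17.4 − T = (-1.4 − T)/5.
5·(-17.4 − T) = -1.4 − T → 4·T = -87 − (-1.4) = -85.6.
T = -85.6/4 = -21.4 dB.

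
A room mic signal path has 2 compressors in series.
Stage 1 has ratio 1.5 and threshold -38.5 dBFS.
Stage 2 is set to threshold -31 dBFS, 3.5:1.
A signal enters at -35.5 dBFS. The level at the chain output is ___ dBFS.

Stage 1: overshoot 3 dB → 3/1.5 = 2 dB → -36.5 dBFS.
Stage 2: -36.5 dBFS is at or below the -31 dBFS threshold — no compression; output -36.5 dBFS.

-36.5 dBFS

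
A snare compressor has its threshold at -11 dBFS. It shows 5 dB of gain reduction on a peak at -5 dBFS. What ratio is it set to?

Input overshoot = -5 − (-11) = 6 dB.
Output overshoot = 6 − 5 = 1 dB.
Ratio = input overshoot / output overshoot = 6 / 1 = 6.

6:1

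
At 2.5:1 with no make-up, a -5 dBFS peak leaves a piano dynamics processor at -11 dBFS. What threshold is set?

Let T be the threshold. Output overshoot = (input overshoot)/R, so -11 − T = (-5 − T)/2.5.
2.5·(-11 − T) = -5 − T → 1.5·T = -27.5 − (-5) = -22.5.
T = -22.5/1.5 = -15 dBFS.

-15 dBFS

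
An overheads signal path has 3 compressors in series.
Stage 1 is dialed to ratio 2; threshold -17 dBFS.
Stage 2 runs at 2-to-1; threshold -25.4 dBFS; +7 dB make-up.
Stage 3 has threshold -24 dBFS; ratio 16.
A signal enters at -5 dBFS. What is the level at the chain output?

Stage 1: overshoot 12 dB → 12/2 = 6 dB → -11 dBFS.
Stage 2: -11 dBFS is 14.4 dB over -25.4 dBFS; at 2:1 that becomes 7.2 dB over, giving -18.2 dBFS; +7 dB make-up → -11.2 dBFS.
Stage 3: -11.2 dBFS is 12.8 dB over -24 dBFS; at 16:1 that becomes 0.8 dB over, giving -23.2 dBFS.

-23.2 dBFS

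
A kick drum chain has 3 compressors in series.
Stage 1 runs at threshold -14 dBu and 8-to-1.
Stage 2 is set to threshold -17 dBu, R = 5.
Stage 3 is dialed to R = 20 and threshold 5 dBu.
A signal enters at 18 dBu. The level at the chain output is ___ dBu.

-15.6 dBu

Stage 1: overshoot 32 dB → 32/8 = 4 dB → -10 dBu.
Stage 2: 7 dB above -17 dBu, reduced 5:1 to 1.4 dB above → -15.6 dBu.
Stage 3: below threshold (-15.6 ≤ 5); passes unchanged; output -15.6 dBu.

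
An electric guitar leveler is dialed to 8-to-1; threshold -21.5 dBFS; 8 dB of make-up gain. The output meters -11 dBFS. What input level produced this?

Before make-up, the level was -11 − 8 = -19 dBFS.
That's 2.5 dB above the -21.5 dBFS threshold.
Undo the ratio: input overshoot = 2.5 × 8 = 20 dB, giving input = -1.5 dBFS.

-1.5 dBFS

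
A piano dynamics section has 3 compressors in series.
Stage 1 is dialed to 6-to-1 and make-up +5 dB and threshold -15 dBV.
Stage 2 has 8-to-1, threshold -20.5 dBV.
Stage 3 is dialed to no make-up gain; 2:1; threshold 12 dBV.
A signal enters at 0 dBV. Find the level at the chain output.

Stage 1: 0 dBV is 15 dB over -15 dBV; at 6:1 that becomes 2.5 dB over, giving -12.5 dBV; +5 dB make-up → -7.5 dBV.
Stage 2: 13 dB above -20.5 dBV, reduced 8:1 to 1.625 dB above → -18.875 dBV.
Stage 3: -18.875 dBV is at or below the 12 dBV threshold — no compression; output -18.875 dBV.

-18.875 dBV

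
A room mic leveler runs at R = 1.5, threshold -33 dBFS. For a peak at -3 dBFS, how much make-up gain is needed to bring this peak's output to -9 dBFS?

The peak compresses to -33 + 30/1.5 = -13 dBFS.
To reach -9 dBFS requires -9 − (-13) = 4 dB of make-up.

4 dB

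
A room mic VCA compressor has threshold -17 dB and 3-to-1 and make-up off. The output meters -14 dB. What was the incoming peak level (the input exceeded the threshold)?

That's 3 dB above the -17 dB threshold.
Input overshoot = R × output overshoot = 9 dB → input = -17 + 9 = -8 dB.

-8 dB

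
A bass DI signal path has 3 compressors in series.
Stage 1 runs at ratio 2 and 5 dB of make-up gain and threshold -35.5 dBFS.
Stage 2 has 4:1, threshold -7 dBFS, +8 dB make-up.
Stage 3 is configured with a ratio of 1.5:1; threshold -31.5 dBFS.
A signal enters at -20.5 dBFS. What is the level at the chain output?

Stage 1: overshoot 15 dB → 15/2 = 7.5 dB → -28 dBFS; +5 dB make-up → -23 dBFS.
Stage 2: -23 dBFS ≤ -7 dBFS, so stage 2 doesn't engage; make-up brings it to -15 dBFS.
Stage 3: overshoot 16.5 dB → 16.5/1.5 = 11 dB → -20.5 dBFS.

-20.5 dBFS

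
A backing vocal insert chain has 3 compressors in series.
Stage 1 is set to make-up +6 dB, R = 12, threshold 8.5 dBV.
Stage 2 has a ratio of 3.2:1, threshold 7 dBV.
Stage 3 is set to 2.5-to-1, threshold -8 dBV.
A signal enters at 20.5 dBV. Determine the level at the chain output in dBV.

-0.9375 dBV

Stage 1: 12 dB above 8.5 dBV, reduced 12:1 to 1 dB above → 9.5 dBV; +6 dB make-up → 15.5 dBV.
Stage 2: 8.5 dB above 7 dBV, reduced 3.2:1 to 2.65625 dB above → 9.65625 dBV.
Stage 3: 17.65625 dB above -8 dBV, reduced 2.5:1 to 7.0625 dB above → -0.9375 dBV.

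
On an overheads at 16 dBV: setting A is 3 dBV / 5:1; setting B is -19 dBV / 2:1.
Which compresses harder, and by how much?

A: overshoot 13 dB → output overshoot 2.6 dB → GR 10.4 dB.
B: overshoot 35 dB → output overshoot 17.5 dB → GR 17.5 dB.
B applies 7.1 dB more gain reduction.

B, by 7.1 dB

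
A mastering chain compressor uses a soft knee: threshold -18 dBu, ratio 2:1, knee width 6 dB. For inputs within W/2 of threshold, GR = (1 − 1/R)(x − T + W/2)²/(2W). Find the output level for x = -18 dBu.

-18.375 dBu

x − T + W/2 = -18 − (-18) + 3 = 3.
GR = (1 − 1/2) × 3² / 12 = 0.5 × 9 / 12 = 0.375 dB.
Output = -18 − 0.375 = -18.375 dBu.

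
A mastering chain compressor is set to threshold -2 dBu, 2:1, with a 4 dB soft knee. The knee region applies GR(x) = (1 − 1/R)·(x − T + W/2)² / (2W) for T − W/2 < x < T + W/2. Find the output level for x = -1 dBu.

x − T + W/2 = -1 − (-2) + 2 = 3.
GR = (1 − 1/2) × 3² / 8 = 0.5 × 9 / 8 = 0.5625 dB.
Output = -1 − 0.5625 = -1.5625 dBu.

-1.5625 dBu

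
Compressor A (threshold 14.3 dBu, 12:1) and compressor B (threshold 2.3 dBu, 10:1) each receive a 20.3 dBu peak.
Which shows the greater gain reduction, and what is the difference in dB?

A: 6 dB over, compressed to 0.5 dB over, so 5.5 dB of GR.
B: 18 dB over, compressed to 1.8 dB over, so 16.2 dB of GR.
B reduces 10.7 dB more.

B, by 10.7 dB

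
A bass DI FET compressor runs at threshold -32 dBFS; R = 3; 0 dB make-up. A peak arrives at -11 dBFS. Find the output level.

The input is 21 dB above the -32 dBFS threshold.
The 21 dB excess becomes 7 dB after 3:1 reduction.
That puts the output at -25 dBFS.

-25 dBFS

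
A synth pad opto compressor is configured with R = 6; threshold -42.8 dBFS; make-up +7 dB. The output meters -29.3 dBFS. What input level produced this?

Remove make-up: -29.3 − 7 = -36.3 dBFS.
The compressed level sits -36.3 − (-42.8) = 6.5 dB over threshold.
Undo the ratio: input overshoot = 6.5 × 6 = 39 dB, giving input = -3.8 dBFS.

-3.8 dBFS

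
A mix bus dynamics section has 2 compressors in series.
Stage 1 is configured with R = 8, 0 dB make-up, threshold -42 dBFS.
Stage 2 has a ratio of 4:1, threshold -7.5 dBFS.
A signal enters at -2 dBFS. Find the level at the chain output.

Stage 1: -2 dBFS is 40 dB over -42 dBFS; at 8:1 that becomes 5 dB over, giving -37 dBFS.
Stage 2: -37 dBFS is at or below the -7.5 dBFS threshold — no compression; output -37 dBFS.

-37 dBFS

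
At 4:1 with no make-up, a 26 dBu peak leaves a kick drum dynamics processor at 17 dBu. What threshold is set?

14 dBu

Input is 12 dB above T (since output overshoot × R = input overshoot: (17 − T)·4 = 26 − T gives T = 14 dBu).
Check: 14 + (26 − 14)/4 = 14 + 3 = 17 dBu. ✓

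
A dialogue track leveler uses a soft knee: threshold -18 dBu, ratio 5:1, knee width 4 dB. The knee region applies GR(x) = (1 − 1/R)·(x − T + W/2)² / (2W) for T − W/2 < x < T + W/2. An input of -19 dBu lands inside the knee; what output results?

-19.1 dBu

x − T + W/2 = -19 − (-18) + 2 = 1.
GR = (1 − 1/5) × 1² / 8 = 0.8 × 1 / 8 = 0.1 dB.
Output = -19 − 0.1 = -19.1 dBu.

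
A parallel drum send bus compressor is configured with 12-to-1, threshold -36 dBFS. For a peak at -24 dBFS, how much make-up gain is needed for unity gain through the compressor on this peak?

11 dB

Overshoot 12 dB → 12/12 = 1 dB after compression, so the compressed level is -36 + 1 = -35 dBFS.
Make-up = target − compressed = -24 − (-35) = 11 dB.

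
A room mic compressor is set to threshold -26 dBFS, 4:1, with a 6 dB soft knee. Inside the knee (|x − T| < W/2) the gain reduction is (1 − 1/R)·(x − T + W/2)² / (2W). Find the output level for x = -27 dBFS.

-27.25 dBFS

x − T + W/2 = -27 − (-26) + 3 = 2.
GR = (1 − 1/4) × 2² / 12 = 0.75 × 4 / 12 = 0.25 dB.
Output = -27 − 0.25 = -27.25 dBFS.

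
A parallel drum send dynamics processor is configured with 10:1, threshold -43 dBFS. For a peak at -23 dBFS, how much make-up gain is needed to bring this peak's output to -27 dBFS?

14 dB

Without make-up, output = threshold + overshoot/10 = -43 + 2 = -41 dBFS.
Gap to target: 14 dB.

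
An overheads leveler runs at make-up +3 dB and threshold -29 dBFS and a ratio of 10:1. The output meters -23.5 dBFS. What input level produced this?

-4 dBFS

Stripping the +3 dB make-up gives -26.5 dBFS at the gain stage.
The compressed level sits -26.5 − (-29) = 2.5 dB over threshold.
Input overshoot = R × output overshoot = 25 dB → input = -29 + 25 = -4 dBFS.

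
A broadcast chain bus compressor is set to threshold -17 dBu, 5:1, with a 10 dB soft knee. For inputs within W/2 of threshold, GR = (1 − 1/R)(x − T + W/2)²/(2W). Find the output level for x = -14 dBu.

x − T + W/2 = -14 − (-17) + 5 = 8.
GR = (1 − 1/5) × 8² / 20 = 0.8 × 64 / 20 = 2.56 dB.
Output = -14 − 2.56 = -16.56 dBu.

-16.56 dBu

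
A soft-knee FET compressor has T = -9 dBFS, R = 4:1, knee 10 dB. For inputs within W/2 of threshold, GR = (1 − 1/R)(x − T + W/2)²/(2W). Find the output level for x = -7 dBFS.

x − T + W/2 = -7 − (-9) + 5 = 7.
GR = (1 − 1/4) × 7² / 20 = 0.75 × 49 / 20 = 1.8375 dB.
Output = -7 − 1.8375 = -8.8375 dBFS.

-8.8375 dBFS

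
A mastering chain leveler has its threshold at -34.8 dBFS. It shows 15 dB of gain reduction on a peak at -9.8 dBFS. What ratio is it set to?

Input overshoot = -9.8 − (-34.8) = 25 dB.
Output overshoot = 25 − 15 = 10 dB.
Ratio = input overshoot / output overshoot = 25 / 10 = 2.5.

2.5:1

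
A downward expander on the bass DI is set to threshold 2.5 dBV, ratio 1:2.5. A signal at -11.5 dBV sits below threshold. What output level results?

-32.5 dBV

Undershoot = 2.5 − (-11.5) = 14 dB.
At 1:2.5, that expands to 35 dB under threshold.
Output = 2.5 − 35 = -32.5 dBV.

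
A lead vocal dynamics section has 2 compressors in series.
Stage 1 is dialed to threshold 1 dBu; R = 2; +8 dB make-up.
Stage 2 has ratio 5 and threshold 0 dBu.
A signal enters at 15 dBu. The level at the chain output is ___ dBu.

3.2 dBu

Stage 1: 15 dBu is 14 dB over 1 dBu; at 2:1 that becomes 7 dB over, giving 8 dBu; +8 dB make-up → 16 dBu.
Stage 2: overshoot 16 dB → 16/5 = 3.2 dB → 3.2 dBu.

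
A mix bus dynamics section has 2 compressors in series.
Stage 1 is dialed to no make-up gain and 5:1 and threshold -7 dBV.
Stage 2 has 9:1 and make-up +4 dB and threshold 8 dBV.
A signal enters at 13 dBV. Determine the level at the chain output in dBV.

Stage 1: overshoot 20 dB → 20/5 = 4 dB → -3 dBV.
Stage 2: -3 dBV ≤ 8 dBV, so stage 2 doesn't engage; make-up brings it to 1 dBV.

1 dBV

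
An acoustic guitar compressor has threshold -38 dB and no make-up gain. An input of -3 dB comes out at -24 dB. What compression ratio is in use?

Input overshoot = -3 − (-38) = 35 dB; output overshoot = -24 − (-38) = 14 dB.
Ratio = 35 / 14 = 2.5.

2.5:1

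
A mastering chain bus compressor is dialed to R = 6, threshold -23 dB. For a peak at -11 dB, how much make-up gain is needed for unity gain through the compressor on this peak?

10 dB

The peak compresses to -23 + 12/6 = -21 dB.
To reach -11 dB requires -11 − (-21) = 10 dB of make-up.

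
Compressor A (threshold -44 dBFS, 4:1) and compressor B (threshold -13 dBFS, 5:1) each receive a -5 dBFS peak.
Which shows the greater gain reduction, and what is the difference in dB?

A, by 22.85 dB

A: GR = 39 − 39/4 = 29.25 dB.
B: GR = 8 − 8/5 = 6.4 dB.
Difference: 22.85 dB in favour of A.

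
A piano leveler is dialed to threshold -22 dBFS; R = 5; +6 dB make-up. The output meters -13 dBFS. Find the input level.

Before make-up, the level was -13 − 6 = -19 dBFS.
Post-compression overshoot = -19 − (-22) = 3 dB.
Before 5:1 compression the overshoot was 3 × 5 = 15 dB, so input = -22 + 15 = -7 dBFS.

-7 dBFS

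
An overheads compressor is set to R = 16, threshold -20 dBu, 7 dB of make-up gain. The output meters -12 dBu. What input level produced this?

Stripping the +7 dB make-up gives -19 dBu at the gain stage.
The compressed level sits -19 − (-20) = 1 dB over threshold.
Before 16:1 compression the overshoot was 1 × 16 = 16 dB, so input = -20 + 16 = -4 dBu.

-4 dBu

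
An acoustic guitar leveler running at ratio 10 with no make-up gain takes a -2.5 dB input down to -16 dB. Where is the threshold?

-17.5 dB

Let T be the threshold. Output overshoot = (input overshoot)/R, so -16 − T = (-2.5 − T)/10.
10·(-16 − T) = -2.5 − T → 9·T = -160 − (-2.5) = -157.5.
T = -157.5/9 = -17.5 dB.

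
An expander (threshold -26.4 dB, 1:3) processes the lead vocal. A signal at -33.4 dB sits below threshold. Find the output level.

The input is 7 dB below the -26.4 dB threshold.
A 1:3 expander multiplies undershoot by 3: 7 × 3 = 21 dB below threshold.
Output = -26.4 − 21 = -47.4 dB.

-47.4 dB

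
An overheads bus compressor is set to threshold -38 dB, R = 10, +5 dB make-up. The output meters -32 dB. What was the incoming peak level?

Stripping the +5 dB make-up gives -37 dB at the gain stage.
Post-compression overshoot = -37 − (-38) = 1 dB.
Undo the ratio: input overshoot = 1 × 10 = 10 dB, giving input = -28 dB.

-28 dB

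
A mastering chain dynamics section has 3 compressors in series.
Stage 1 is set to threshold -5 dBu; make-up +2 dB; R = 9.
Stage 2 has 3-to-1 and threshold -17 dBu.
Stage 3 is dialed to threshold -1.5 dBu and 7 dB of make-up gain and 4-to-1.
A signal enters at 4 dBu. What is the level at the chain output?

Stage 1: 9 dB above -5 dBu, reduced 9:1 to 1 dB above → -4 dBu; +2 dB make-up → -2 dBu.
Stage 2: 15 dB above -17 dBu, reduced 3:1 to 5 dB above → -12 dBu.
Stage 3: below threshold (-12 ≤ -1.5); passes unchanged; make-up brings it to -5 dBu.

-5 dBu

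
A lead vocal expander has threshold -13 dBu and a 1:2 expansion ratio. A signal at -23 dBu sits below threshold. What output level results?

-33 dBu

Undershoot = (-13) − (-23) = 10 dB.
At 1:2, that expands to 20 dB under threshold.
Output = -13 − 20 = -33 dBu.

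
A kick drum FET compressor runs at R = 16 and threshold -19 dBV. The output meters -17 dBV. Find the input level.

That's 2 dB above the -19 dBV threshold.
Undo the ratio: input overshoot = 2 × 16 = 32 dB, giving input = 13 dBV.

13 dBV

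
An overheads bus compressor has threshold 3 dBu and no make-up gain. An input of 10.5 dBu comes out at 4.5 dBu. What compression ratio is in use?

5:1

Input overshoot = 10.5 − 3 = 7.5 dB; output overshoot = 4.5 − 3 = 1.5 dB.
Ratio = 7.5 / 1.5 = 5.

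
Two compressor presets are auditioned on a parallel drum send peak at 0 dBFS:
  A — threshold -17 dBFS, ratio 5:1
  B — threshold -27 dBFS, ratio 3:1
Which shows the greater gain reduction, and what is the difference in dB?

B, by 4.4 dB

A: 17 dB over, compressed to 3.4 dB over, so 13.6 dB of GR.
B: 27 dB over, compressed to 9 dB over, so 18 dB of GR.
B applies 4.4 dB more gain reduction.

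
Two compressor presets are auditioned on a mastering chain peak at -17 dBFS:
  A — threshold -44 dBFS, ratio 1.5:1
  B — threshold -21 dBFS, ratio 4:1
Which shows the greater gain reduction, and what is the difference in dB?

A: GR = 27 − 27/1.5 = 9 dB.
B: GR = 4 − 4/4 = 3 dB.
Difference: 6 dB in favour of A.

A, by 6 dB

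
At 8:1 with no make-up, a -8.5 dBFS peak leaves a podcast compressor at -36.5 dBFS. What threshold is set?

-40.5 dBFS

Let T be the threshold. Output overshoot = (input overshoot)/R, so -36.5 − T = (-8.5 − T)/8.
8·(-36.5 − T) = -8.5 − T → 7·T = -292 − (-8.5) = -283.5.
T = -283.5/7 = -40.5 dBFS.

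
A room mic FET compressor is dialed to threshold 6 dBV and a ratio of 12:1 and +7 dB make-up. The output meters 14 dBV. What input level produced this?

Stripping the +7 dB make-up gives 7 dBV at the gain stage.
That's 1 dB above the 6 dBV threshold.
Input overshoot = R × output overshoot = 12 dB → input = 6 + 12 = 18 dBV.

18 dBV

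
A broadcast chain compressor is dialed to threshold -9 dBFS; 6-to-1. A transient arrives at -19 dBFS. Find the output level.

-19 dBFS

-19 dBFS is 10 dB below the -9 dBFS threshold, so no gain reduction is applied.
Output = input = -19 dBFS.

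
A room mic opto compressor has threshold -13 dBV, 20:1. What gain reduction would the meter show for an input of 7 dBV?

Overshoot = 7 − (-13) = 20 dB.
A 20:1 ratio leaves 1 dB of that excess.
So the signal is attenuated by 20 − 1 = 19 dB.

19 dB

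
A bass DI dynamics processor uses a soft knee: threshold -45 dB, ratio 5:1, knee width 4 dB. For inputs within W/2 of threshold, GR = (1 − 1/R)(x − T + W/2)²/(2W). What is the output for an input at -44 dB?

-44.9 dB

x − T + W/2 = -44 − (-45) + 2 = 3.
GR = (1 − 1/5) × 3² / 8 = 0.8 × 9 / 8 = 0.9 dB.
Output = -44 − 0.9 = -44.9 dB.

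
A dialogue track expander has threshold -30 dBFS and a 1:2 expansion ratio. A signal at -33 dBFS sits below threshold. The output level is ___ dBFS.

-36 dBFS

Undershoot = (-30) − (-33) = 3 dB.
At 1:2, that expands to 6 dB under threshold.
Output = -30 − 6 = -36 dBFS.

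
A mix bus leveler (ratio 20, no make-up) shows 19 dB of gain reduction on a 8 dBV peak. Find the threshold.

-12 dBV

Gain reduction = 8 − (-11) = 19 dB; output overshoot = GR / (R − 1) = 19 / 19 = 1 dB.
Threshold = output − output overshoot = -11 − 1 = -12 dBV.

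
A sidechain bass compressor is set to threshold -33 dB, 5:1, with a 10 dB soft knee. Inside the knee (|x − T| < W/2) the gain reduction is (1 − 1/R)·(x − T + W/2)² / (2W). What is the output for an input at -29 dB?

x − T + W/2 = -29 − (-33) + 5 = 9.
GR = (1 − 1/5) × 9² / 20 = 0.8 × 81 / 20 = 3.24 dB.
Output = -29 − 3.24 = -32.24 dB.

-32.24 dB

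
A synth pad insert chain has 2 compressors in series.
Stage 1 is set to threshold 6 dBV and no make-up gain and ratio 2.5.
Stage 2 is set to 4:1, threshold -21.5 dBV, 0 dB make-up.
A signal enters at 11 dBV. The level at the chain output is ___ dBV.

-14.125 dBV

Stage 1: overshoot 5 dB → 5/2.5 = 2 dB → 8 dBV.
Stage 2: 8 dBV is 29.5 dB over -21.5 dBV; at 4:1 that becomes 7.375 dB over, giving -14.125 dBV.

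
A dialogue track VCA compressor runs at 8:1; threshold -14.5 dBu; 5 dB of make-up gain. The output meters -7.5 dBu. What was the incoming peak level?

Remove make-up: -7.5 − 5 = -12.5 dBu.
That's 2 dB above the -14.5 dBu threshold.
Before 8:1 compression the overshoot was 2 × 8 = 16 dB, so input = -14.5 + 16 = 1.5 dBu.

1.5 dBu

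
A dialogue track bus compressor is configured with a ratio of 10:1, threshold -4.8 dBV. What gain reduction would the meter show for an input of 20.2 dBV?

22.5 dB

Overshoot = 20.2 − (-4.8) = 25 dB.
A 10:1 ratio leaves 2.5 dB of that excess.
So the signal is attenuated by 25 − 2.5 = 22.5 dB.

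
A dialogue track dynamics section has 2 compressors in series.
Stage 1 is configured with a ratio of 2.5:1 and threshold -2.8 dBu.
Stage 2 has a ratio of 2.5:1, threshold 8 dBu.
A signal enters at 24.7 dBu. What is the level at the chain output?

8.08 dBu

Stage 1: overshoot 27.5 dB → 27.5/2.5 = 11 dB → 8.2 dBu.
Stage 2: 8.2 dBu is 0.2 dB over 8 dBu; at 2.5:1 that becomes 0.08 dB over, giving 8.08 dBu.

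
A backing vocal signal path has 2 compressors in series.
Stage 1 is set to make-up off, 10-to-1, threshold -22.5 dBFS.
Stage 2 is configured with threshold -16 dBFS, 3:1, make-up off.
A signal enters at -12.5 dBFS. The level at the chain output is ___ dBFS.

Stage 1: 10 dB above -22.5 dBFS, reduced 10:1 to 1 dB above → -21.5 dBFS.
Stage 2: -21.5 dBFS ≤ -16 dBFS, so stage 2 doesn't engage; output -21.5 dBFS.

-21.5 dBFS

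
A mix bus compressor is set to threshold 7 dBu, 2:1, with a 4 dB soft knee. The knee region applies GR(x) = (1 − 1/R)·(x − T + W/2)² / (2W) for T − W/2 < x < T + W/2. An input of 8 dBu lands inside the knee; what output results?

7.4375 dBu

x − T + W/2 = 8 − 7 + 2 = 3.
GR = (1 − 1/2) × 3² / 8 = 0.5 × 9 / 8 = 0.5625 dB.
Output = 8 − 0.5625 = 7.4375 dBu.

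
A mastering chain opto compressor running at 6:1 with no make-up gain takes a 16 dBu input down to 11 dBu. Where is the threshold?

Gain reduction = 16 − 11 = 5 dB; output overshoot = GR / (R − 1) = 5 / 5 = 1 dB.
Threshold = output − output overshoot = 11 − 1 = 10 dBu.

10 dBu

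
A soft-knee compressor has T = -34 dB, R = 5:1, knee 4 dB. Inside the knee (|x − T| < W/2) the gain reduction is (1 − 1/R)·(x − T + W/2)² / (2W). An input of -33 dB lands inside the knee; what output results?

x − T + W/2 = -33 − (-34) + 2 = 3.
GR = (1 − 1/5) × 3² / 8 = 0.8 × 9 / 8 = 0.9 dB.
Output = -33 − 0.9 = -33.9 dB.

-33.9 dB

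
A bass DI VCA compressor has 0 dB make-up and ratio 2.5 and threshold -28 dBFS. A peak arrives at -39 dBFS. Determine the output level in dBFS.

-39 dBFS is 11 dB below the -28 dBFS threshold, so no gain reduction is applied.
Output = input = -39 dBFS.

-39 dBFS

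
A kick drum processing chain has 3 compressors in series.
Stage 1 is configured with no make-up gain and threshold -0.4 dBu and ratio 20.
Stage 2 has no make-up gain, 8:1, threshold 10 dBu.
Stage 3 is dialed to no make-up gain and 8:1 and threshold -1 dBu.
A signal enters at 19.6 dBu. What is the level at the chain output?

Stage 1: 20 dB above -0.4 dBu, reduced 20:1 to 1 dB above → 0.6 dBu.
Stage 2: 0.6 dBu ≤ 10 dBu, so stage 2 doesn't engage; output 0.6 dBu.
Stage 3: 1.6 dB above -1 dBu, reduced 8:1 to 0.2 dB above → -0.8 dBu.

-0.8 dBu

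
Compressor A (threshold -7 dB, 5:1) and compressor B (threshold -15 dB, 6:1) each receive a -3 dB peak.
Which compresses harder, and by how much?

A: 4 dB over, compressed to 0.8 dB over, so 3.2 dB of GR.
B: 12 dB over, compressed to 2 dB over, so 10 dB of GR.
B applies 6.8 dB more gain reduction.

B, by 6.8 dB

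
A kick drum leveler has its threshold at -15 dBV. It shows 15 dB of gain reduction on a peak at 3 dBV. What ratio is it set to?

6:1

Input overshoot = 3 − (-15) = 18 dB.
Output overshoot = 18 − 15 = 3 dB.
Ratio = input overshoot / output overshoot = 18 / 3 = 6.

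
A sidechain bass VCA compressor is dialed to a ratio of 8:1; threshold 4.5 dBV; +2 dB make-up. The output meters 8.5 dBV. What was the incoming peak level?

20.5 dBV

Stripping the +2 dB make-up gives 6.5 dBV at the gain stage.
Post-compression overshoot = 6.5 − 4.5 = 2 dB.
Undo the ratio: input overshoot = 2 × 8 = 16 dB, giving input = 20.5 dBV.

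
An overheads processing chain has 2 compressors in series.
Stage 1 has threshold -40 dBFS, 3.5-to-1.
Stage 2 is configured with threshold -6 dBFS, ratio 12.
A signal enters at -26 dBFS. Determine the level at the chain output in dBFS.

-36 dBFS

Stage 1: -26 dBFS is 14 dB over -40 dBFS; at 3.5:1 that becomes 4 dB over, giving -36 dBFS.
Stage 2: -36 dBFS is at or below the -6 dBFS threshold — no compression; output -36 dBFS.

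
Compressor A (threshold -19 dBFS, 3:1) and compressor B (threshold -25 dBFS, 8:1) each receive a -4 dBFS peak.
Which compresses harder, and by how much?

B, by 8.375 dB

A: 15 dB over, compressed to 5 dB over, so 10 dB of GR.
B: 21 dB over, compressed to 2.625 dB over, so 18.375 dB of GR.
Difference: 8.375 dB in favour of B.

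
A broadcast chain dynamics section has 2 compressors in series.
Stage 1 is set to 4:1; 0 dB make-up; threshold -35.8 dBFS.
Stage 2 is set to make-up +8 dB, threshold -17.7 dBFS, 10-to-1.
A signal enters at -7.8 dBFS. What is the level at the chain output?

-20.8 dBFS

Stage 1: overshoot 28 dB → 28/4 = 7 dB → -28.8 dBFS.
Stage 2: -28.8 dBFS is at or below the -17.7 dBFS threshold — no compression; make-up brings it to -20.8 dBFS.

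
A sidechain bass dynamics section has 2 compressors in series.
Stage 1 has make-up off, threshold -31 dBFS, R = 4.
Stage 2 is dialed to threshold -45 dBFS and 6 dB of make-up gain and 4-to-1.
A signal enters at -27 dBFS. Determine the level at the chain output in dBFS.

-35.25 dBFS

Stage 1: 4 dB above -31 dBFS, reduced 4:1 to 1 dB above → -30 dBFS.
Stage 2: overshoot 15 dB → 15/4 = 3.75 dB → -41.25 dBFS; +6 dB make-up → -35.25 dBFS.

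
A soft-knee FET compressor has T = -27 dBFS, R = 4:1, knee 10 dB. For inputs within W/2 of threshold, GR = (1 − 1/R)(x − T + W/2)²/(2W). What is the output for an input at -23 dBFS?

-26.0375 dBFS

x − T + W/2 = -23 − (-27) + 5 = 9.
GR = (1 − 1/4) × 9² / 20 = 0.75 × 81 / 20 = 3.0375 dB.
Output = -23 − 3.0375 = -26.0375 dBFS.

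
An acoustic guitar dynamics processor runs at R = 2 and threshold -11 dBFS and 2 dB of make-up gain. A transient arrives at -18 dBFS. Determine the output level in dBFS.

-18 dBFS is 7 dB below the -11 dBFS threshold, so no gain reduction is applied.
Make-up gain adds 2 dB: -18 + 2 = -16 dBFS.

-16 dBFS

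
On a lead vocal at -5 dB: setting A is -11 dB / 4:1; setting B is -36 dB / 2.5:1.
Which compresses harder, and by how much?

B, by 14.1 dB

A: 6 dB over, compressed to 1.5 dB over, so 4.5 dB of GR.
B: 31 dB over, compressed to 12.4 dB over, so 18.6 dB of GR.
B applies 14.1 dB more gain reduction.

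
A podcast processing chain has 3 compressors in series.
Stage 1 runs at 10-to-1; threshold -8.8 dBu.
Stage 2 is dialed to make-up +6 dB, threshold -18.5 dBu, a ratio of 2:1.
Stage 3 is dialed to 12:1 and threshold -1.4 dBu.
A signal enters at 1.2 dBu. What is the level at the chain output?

-7.15 dBu

Stage 1: 10 dB above -8.8 dBu, reduced 10:1 to 1 dB above → -7.8 dBu.
Stage 2: 10.7 dB above -18.5 dBu, reduced 2:1 to 5.35 dB above → -13.15 dBu; +6 dB make-up → -7.15 dBu.
Stage 3: -7.15 dBu ≤ -1.4 dBu, so stage 3 doesn't engage; output -7.15 dBu.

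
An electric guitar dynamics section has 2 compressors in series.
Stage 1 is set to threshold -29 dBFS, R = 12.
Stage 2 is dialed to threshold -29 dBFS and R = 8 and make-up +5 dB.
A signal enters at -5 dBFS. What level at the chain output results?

-23.75 dBFS

Stage 1: -5 dBFS is 24 dB over -29 dBFS; at 12:1 that becomes 2 dB over, giving -27 dBFS.
Stage 2: 2 dB above -29 dBFS, reduced 8:1 to 0.25 dB above → -28.75 dBFS; +5 dB make-up → -23.75 dBFS.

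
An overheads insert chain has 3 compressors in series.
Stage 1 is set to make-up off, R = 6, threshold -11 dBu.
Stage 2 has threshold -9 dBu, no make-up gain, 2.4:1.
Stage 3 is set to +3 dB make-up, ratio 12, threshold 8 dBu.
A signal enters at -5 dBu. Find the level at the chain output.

-7 dBu

Stage 1: 6 dB above -11 dBu, reduced 6:1 to 1 dB above → -10 dBu.
Stage 2: below threshold (-10 ≤ -9); passes unchanged; output -10 dBu.
Stage 3: -10 dBu ≤ 8 dBu, so stage 3 doesn't engage; make-up brings it to -7 dBu.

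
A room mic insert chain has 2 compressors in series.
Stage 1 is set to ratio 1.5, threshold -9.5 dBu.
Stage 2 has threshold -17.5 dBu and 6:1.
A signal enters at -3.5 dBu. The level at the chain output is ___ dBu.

-15.5 dBu

Stage 1: overshoot 6 dB → 6/1.5 = 4 dB → -5.5 dBu.
Stage 2: overshoot 12 dB → 12/6 = 2 dB → -15.5 dBu.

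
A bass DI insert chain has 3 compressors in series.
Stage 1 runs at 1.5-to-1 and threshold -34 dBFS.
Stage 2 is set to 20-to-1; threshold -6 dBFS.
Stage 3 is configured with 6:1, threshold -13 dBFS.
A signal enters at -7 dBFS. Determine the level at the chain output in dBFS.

Stage 1: 27 dB above -34 dBFS, reduced 1.5:1 to 18 dB above → -16 dBFS.
Stage 2: -16 dBFS is at or below the -6 dBFS threshold — no compression; output -16 dBFS.
Stage 3: below threshold (-16 ≤ -13); passes unchanged; output -16 dBFS.

-16 dBFS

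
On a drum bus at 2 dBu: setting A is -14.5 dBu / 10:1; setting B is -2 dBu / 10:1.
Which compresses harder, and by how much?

A, by 11.25 dB

A: overshoot 16.5 dB → output overshoot 1.65 dB → GR 14.85 dB.
B: overshoot 4 dB → output overshoot 0.4 dB → GR 3.6 dB.
A applies 11.25 dB more gain reduction.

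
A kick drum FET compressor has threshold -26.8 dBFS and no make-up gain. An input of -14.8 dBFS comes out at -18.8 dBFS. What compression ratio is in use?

1.5:1

Input overshoot = -14.8 − (-26.8) = 12 dB; output overshoot = -18.8 − (-26.8) = 8 dB.
Ratio = 12 / 8 = 1.5.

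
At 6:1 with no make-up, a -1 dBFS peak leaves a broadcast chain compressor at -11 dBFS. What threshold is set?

Input is 12 dB above T (since output overshoot × R = input overshoot: (-11 − T)·6 = -1 − T gives T = -13 dBFS).
Check: -13 + (-1 − (-13))/6 = -13 + 2 = -11 dBFS. ✓

-13 dBFS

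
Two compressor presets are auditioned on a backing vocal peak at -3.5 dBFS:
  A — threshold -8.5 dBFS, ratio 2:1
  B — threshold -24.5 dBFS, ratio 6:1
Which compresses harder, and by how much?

B, by 15 dB

A: GR = 5 − 5/2 = 2.5 dB.
B: GR = 21 − 21/6 = 17.5 dB.
B applies 15 dB more gain reduction.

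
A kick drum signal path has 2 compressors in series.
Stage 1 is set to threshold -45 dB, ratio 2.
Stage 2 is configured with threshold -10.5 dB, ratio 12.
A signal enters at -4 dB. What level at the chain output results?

-24.5 dB

Stage 1: 41 dB above -45 dB, reduced 2:1 to 20.5 dB above → -24.5 dB.
Stage 2: below threshold (-24.5 ≤ -10.5); passes unchanged; output -24.5 dB.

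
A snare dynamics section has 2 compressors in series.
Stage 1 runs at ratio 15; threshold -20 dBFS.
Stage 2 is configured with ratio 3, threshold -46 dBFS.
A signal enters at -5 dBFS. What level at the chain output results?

-37 dBFS

Stage 1: overshoot 15 dB → 15/15 = 1 dB → -19 dBFS.
Stage 2: -19 dBFS is 27 dB over -46 dBFS; at 3:1 that becomes 9 dB over, giving -37 dBFS.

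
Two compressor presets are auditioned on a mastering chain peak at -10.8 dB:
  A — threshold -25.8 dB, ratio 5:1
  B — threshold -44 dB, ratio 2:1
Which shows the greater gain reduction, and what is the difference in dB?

A: 15 dB over, compressed to 3 dB over, so 12 dB of GR.
B: 33.2 dB over, compressed to 16.6 dB over, so 16.6 dB of GR.
Difference: 4.6 dB in favour of B.

B, by 4.6 dB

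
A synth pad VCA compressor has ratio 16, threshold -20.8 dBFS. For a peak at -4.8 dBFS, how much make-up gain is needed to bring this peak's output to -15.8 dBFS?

Without make-up, output = threshold + overshoot/16 = -20.8 + 1 = -19.8 dBFS.
Gap to target: 4 dB.

4 dB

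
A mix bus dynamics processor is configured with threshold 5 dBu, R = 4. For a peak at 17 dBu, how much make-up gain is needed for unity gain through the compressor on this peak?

9 dB

Overshoot 12 dB → 12/4 = 3 dB after compression, so the compressed level is 5 + 3 = 8 dBu.
Make-up = target − compressed = 17 − 8 = 9 dB.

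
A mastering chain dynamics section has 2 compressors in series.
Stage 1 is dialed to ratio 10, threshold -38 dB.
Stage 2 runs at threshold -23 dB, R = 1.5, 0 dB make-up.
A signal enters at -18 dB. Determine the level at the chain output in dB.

Stage 1: -18 dB is 20 dB over -38 dB; at 10:1 that becomes 2 dB over, giving -36 dB.
Stage 2: below threshold (-36 ≤ -23); passes unchanged; output -36 dB.

-36 dB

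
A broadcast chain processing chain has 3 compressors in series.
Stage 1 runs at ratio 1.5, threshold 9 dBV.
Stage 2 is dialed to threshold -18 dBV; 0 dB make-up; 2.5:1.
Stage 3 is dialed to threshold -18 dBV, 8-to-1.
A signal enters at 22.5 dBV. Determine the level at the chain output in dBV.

Stage 1: overshoot 13.5 dB → 13.5/1.5 = 9 dB → 18 dBV.
Stage 2: overshoot 36 dB → 36/2.5 = 14.4 dB → -3.6 dBV.
Stage 3: overshoot 14.4 dB → 14.4/8 = 1.8 dB → -16.2 dBV.

-16.2 dBV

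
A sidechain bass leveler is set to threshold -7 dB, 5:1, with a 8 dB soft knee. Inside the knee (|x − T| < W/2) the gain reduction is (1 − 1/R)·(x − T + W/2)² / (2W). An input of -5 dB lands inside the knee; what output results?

x − T + W/2 = -5 − (-7) + 4 = 6.
GR = (1 − 1/5) × 6² / 16 = 0.8 × 36 / 16 = 1.8 dB.
Output = -5 − 1.8 = -6.8 dB.

-6.8 dB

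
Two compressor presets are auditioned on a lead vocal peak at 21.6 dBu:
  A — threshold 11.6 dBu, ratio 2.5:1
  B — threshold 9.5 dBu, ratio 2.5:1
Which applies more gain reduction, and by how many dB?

B, by 1.26 dB

A: overshoot 10 dB → output overshoot 4 dB → GR 6 dB.
B: overshoot 12.1 dB → output overshoot 4.84 dB → GR 7.26 dB.
Difference: 1.26 dB in favour of B.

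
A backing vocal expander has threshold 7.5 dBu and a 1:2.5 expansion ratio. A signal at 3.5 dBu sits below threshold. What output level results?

-2.5 dBu

Undershoot = 7.5 − 3.5 = 4 dB.
At 1:2.5, that expands to 10 dB under threshold.
Output = 7.5 − 10 = -2.5 dBu.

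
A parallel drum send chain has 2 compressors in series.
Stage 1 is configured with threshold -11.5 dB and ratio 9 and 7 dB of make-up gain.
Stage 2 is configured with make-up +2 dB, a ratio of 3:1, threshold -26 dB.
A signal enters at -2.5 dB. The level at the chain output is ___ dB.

-16.5 dB

Stage 1: 9 dB above -11.5 dB, reduced 9:1 to 1 dB above → -10.5 dB; +7 dB make-up → -3.5 dB.
Stage 2: overshoot 22.5 dB → 22.5/3 = 7.5 dB → -18.5 dB; +2 dB make-up → -16.5 dB.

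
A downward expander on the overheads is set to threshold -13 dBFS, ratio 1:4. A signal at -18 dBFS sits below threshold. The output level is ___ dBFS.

-33 dBFS

The input is 5 dB below the -13 dBFS threshold.
A 1:4 expander multiplies undershoot by 4: 5 × 4 = 20 dB below threshold.
Output = -13 − 20 = -33 dBFS.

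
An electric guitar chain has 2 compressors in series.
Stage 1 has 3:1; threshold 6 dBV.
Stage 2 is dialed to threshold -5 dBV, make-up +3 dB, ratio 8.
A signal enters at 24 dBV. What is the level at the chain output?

0.125 dBV

Stage 1: 18 dB above 6 dBV, reduced 3:1 to 6 dB above → 12 dBV.
Stage 2: 17 dB above -5 dBV, reduced 8:1 to 2.125 dB above → -2.875 dBV; +3 dB make-up → 0.125 dBV.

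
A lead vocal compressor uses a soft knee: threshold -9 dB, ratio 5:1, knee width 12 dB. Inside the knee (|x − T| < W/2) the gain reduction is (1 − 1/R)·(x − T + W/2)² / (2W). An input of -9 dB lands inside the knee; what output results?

-10.2 dB

x − T + W/2 = -9 − (-9) + 6 = 6.
GR = (1 − 1/5) × 6² / 24 = 0.8 × 36 / 24 = 1.2 dB.
Output = -9 − 1.2 = -10.2 dB.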